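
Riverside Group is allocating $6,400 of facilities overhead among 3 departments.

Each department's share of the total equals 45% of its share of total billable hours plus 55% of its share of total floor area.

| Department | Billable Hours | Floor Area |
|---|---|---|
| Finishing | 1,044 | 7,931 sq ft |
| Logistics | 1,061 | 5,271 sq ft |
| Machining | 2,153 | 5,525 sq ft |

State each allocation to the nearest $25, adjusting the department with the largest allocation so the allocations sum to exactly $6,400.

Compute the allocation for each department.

Finishing: $2,200 · Logistics: $1,700 · Machining: $2,500

Totals — billable hours 4,258, floor area 18,727.
Composite weights (45% billable hours + 55% floor area): Finishing 0.3433; Logistics 0.2669; Machining 0.3898.
Proportional shares: Finishing 2,196.88; Logistics 1,708.39; Machining 2,494.73.
Rounded to nearest $25: Finishing $2,200; Logistics $1,700; Machining $2,500. Sum = $6,400.
No rounding difference to absorb.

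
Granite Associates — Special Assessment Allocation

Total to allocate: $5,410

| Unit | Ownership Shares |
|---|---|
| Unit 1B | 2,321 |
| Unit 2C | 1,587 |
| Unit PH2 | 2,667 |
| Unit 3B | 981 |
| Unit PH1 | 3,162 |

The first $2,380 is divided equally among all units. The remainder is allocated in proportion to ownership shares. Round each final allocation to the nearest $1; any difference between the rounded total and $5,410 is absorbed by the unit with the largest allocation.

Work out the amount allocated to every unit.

$2,380 shared equally gives $476 per unit.
Remainder $3,030 by ownership shares (total 10,718): Unit 1B 656.15 → $656; Unit 2C 448.65 → $449; Unit PH2 753.97 → $754; Unit 3B 277.33 → $277; Unit PH1 893.90 → $894.
Totals: Unit 1B $476 + $656 = $1,132; Unit 2C $476 + $449 = $925; Unit PH2 $476 + $754 = $1,230; Unit 3B $476 + $277 = $753; Unit PH1 $476 + $894 = $1,370.

Unit 1B: $1,132 · Unit 2C: $925 · Unit PH2: $1,230 · Unit 3B: $753 · Unit PH1: $1,370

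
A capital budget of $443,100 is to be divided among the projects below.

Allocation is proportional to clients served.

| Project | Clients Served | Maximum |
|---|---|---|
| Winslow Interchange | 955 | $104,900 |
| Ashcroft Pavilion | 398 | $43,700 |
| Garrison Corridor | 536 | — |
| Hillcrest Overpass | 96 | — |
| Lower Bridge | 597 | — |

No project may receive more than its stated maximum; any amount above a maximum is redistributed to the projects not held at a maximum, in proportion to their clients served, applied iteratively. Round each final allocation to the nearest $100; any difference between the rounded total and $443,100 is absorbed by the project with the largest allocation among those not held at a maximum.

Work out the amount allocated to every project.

Sum of clients served: 2,582.
Pro-rata shares before constraints: Winslow Interchange 163,888.65; Ashcroft Pavilion 68,301.24; Garrison Corridor 91,983.58; Hillcrest Overpass 16,474.67; Lower Bridge 102,451.86.
Held at cap: Winslow Interchange ($104,900), Ashcroft Pavilion ($43,700); residual $294,500 reallocated over remaining clients served 1,229.
Redistributed shares: Garrison Corridor 128,439.38 → $128,400; Hillcrest Overpass 23,004.07 → $23,000; Lower Bridge 143,056.55 → $143,100.

Winslow Interchange: $104,900 · Ashcroft Pavilion: $43,700 · Garrison Corridor: $128,400 · Hillcrest Overpass: $23,000 · Lower Bridge: $143,100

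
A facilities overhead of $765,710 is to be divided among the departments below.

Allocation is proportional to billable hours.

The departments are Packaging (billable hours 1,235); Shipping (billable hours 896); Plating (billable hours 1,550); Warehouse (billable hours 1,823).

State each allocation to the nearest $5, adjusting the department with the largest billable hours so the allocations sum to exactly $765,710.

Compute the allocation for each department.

Total billable hours = 1,235 + 896 + 1,550 + 1,823 = 5,504.
Proportional shares: Packaging 171,811.75; Shipping 124,650.47; Plating 215,634.18; Warehouse 253,613.61.
Rounded to nearest $5: Packaging $171,810; Shipping $124,650; Plating $215,635; Warehouse $253,615. Sum = $765,710.
Rounded total matches; no reconciliation needed.

Packaging: $171,810 · Shipping: $124,650 · Plating: $215,635 · Warehouse: $253,615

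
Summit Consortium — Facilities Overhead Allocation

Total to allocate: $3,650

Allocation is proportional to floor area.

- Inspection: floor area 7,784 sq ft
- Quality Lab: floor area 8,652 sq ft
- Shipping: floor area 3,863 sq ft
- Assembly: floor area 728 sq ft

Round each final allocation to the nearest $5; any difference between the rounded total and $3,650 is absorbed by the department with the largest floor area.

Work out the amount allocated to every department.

Inspection: $1,350; Quality Lab: $1,505; Shipping: $670; Assembly: $125

Floor area total: 21,027.
Proportional shares: Inspection 7,784/21,027 × $3,650 = 1,351.20; Quality Lab 8,652/21,027 × $3,650 = 1,501.87; Shipping 3,863/21,027 × $3,650 = 670.56; Assembly 728/21,027 × $3,650 = 126.37.
At nearest $5: Inspection $1,350; Quality Lab $1,500; Shipping $670; Assembly $125. Sum = $3,645.
Difference $3,650 − $3,645 = +$5 applied to largest floor area (Quality Lab): Quality Lab becomes $1,505.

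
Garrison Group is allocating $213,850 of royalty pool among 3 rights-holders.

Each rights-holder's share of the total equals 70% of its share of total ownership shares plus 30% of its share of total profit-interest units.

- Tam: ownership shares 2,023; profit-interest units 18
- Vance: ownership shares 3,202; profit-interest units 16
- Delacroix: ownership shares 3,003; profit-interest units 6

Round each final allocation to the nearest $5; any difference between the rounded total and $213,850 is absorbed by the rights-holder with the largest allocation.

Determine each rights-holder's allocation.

Tam: $65,675 | Vance: $83,915 | Delacroix: $64,260

Totals — ownership shares 8,228, profit-interest units 40.
Composite weights (70% ownership shares + 30% profit-interest units): Tam 0.3071; Vance 0.3924; Delacroix 0.3005.
Unrounded shares: Tam 65,674.93; Vance 83,917.15; Delacroix 64,257.92.
At nearest $5: Tam $65,675; Vance $83,915; Delacroix $64,260. Sum = $213,850.
No rounding difference to absorb.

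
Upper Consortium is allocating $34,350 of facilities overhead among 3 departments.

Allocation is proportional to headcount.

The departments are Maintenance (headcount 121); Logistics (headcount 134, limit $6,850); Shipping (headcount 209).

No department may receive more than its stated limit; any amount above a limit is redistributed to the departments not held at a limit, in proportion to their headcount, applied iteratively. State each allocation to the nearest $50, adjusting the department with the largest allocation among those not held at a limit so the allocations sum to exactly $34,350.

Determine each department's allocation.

Total headcount = 464.
Unconstrained shares: Maintenance 8,957.65; Logistics 9,920.04; Shipping 15,472.31.
Capped: Logistics ($6,850); balance $27,500 reallocated over remaining headcount 330.
Redistributed shares: Maintenance 10,083.33 → $10,100; Shipping 17,416.67 → $17,400.

Maintenance: $10,100 · Logistics: $6,850 · Shipping: $17,400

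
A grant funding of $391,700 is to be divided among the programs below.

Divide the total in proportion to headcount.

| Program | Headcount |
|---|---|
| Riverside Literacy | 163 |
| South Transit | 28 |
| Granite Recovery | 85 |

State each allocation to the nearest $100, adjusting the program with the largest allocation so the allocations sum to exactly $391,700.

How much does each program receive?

Riverside Literacy: $231,400 | South Transit: $39,700 | Granite Recovery: $120,600

Sum of headcount: 276.
Raw shares: Riverside Literacy 163/276 × $391,700 = 231,330.07; South Transit 28/276 × $391,700 = 39,737.68; Granite Recovery 85/276 × $391,700 = 120,632.25.
At nearest $100: Riverside Literacy $231,300; South Transit $39,700; Granite Recovery $120,600. Sum = $391,600.
Difference $391,700 − $391,600 = +$100 applied to largest allocation (Riverside Literacy): Riverside Literacy becomes $231,400.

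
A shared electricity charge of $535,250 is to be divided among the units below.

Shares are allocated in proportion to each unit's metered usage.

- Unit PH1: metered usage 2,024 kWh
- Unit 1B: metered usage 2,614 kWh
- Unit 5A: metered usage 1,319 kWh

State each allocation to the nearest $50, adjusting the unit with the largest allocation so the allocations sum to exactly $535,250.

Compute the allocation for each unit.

Unit PH1: $181,850 · Unit 1B: $234,900 · Unit 5A: $118,500

Sum of metered usage: 5,957.
Proportional shares: Unit PH1 2,024/5,957 × $535,250 = 181,861.00; Unit 1B 2,614/5,957 × $535,250 = 234,873.85; Unit 5A 1,319/5,957 × $535,250 = 118,515.15.
Rounded to nearest $50: Unit PH1 $181,850; Unit 1B $234,850; Unit 5A $118,500. Sum = $535,200.
Difference $535,250 − $535,200 = +$50 applied to largest allocation (Unit 1B): Unit 1B becomes $234,900.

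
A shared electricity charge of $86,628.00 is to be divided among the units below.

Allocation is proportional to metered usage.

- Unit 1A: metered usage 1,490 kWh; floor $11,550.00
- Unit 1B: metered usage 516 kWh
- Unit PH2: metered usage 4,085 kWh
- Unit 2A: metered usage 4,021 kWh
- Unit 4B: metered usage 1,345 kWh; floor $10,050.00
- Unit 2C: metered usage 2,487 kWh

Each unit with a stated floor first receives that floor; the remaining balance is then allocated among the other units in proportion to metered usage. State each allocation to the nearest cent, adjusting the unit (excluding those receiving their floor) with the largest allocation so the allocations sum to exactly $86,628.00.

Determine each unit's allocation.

Fund the minimums — Unit 1A $11,550.00; Unit 4B $10,050.00. Remaining pool $65,028.00.
Remaining pool split over remaining metered usage 11,109: Unit 1B 3,020.4742 → $3,020.47; Unit PH2 23,912.0875 → $23,912.09; Unit 2A 23,537.45504 → $23,537.46; Unit 2C 14,557.9833 → $14,557.98.

Unit 1A: $11,550.00; Unit 1B: $3,020.47; Unit PH2: $23,912.09; Unit 2A: $23,537.46; Unit 4B: $10,050.00; Unit 2C: $14,557.98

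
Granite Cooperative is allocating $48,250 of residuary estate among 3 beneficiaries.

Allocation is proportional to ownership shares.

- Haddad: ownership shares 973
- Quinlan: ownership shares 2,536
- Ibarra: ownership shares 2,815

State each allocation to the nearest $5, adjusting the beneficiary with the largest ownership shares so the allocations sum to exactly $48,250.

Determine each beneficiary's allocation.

Haddad: $7,425; Quinlan: $19,350; Ibarra: $21,475

Combined ownership shares = 6,324.
Proportional shares: Haddad 973/6,324 × $48,250 = 7,423.66; Quinlan 2,536/6,324 × $48,250 = 19,348.83; Ibarra 2,815/6,324 × $48,250 = 21,477.51.
After rounding ($5): Haddad $7,425; Quinlan $19,350; Ibarra $21,480. Sum = $48,255.
Difference $48,250 − $48,255 = −$5 applied to largest ownership shares (Ibarra): Ibarra becomes $21,475.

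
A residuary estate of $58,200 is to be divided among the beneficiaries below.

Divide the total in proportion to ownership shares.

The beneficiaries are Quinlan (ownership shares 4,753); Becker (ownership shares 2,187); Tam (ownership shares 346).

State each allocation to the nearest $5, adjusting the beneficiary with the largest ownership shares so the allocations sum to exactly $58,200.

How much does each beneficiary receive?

Total ownership shares = 4,753 + 2,187 + 346 = 7,286.
Unrounded shares: Quinlan 37,966.59; Becker 17,469.59; Tam 2,763.82.
At nearest $5: Quinlan $37,965; Becker $17,470; Tam $2,765. Sum = $58,200.
Sum already equals the total — no adjustment.

Quinlan: $37,965; Becker: $17,470; Tam: $2,765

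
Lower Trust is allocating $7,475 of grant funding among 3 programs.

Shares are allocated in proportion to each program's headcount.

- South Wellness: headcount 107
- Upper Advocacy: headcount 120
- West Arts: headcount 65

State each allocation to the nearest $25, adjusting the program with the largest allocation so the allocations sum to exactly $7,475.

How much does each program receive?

Sum of headcount: 292.
Proportional shares: South Wellness 107/292 × $7,475 = 2,739.13; Upper Advocacy 120/292 × $7,475 = 3,071.92; West Arts 65/292 × $7,475 = 1,663.96.
At nearest $25: South Wellness $2,750; Upper Advocacy $3,075; West Arts $1,675. Sum = $7,500.
Difference $7,475 − $7,500 = −$25 applied to largest allocation (Upper Advocacy): Upper Advocacy becomes $3,050.

South Wellness: $2,750 | Upper Advocacy: $3,050 | West Arts: $1,675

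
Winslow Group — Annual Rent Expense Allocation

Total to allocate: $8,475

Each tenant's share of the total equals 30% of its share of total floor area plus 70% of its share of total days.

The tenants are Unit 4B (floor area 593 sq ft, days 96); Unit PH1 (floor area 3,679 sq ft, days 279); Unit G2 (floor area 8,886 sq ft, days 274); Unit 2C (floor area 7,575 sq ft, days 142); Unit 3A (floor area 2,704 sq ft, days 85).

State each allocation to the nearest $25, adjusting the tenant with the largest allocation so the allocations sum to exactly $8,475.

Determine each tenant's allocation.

Totals — floor area 23,437, days 876.
Combined weights (30% floor area + 70% days): Unit 4B 0.0843; Unit PH1 0.2700; Unit G2 0.3327; Unit 2C 0.2104; Unit 3A 0.1025.
Proportional shares: Unit 4B 714.47; Unit PH1 2,288.57; Unit G2 2,819.57; Unit 2C 1,783.41; Unit 3A 868.98.
At nearest $25: Unit 4B $725; Unit PH1 $2,300; Unit G2 $2,825; Unit 2C $1,775; Unit 3A $875. Sum = $8,500.
Difference $8,475 − $8,500 = −$25 applied to largest allocation (Unit G2): Unit G2 becomes $2,800.

Unit 4B: $725 | Unit PH1: $2,300 | Unit G2: $2,800 | Unit 2C: $1,775 | Unit 3A: $875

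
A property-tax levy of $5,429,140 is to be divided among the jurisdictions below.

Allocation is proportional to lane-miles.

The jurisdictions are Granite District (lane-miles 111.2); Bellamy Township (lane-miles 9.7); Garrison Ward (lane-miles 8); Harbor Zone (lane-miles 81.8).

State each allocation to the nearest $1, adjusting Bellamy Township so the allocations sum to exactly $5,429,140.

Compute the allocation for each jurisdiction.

Lane-miles total: 210.7.
Raw shares: Granite District 111.2/210.7 × $5,429,140 = 2,865,307.87; Bellamy Township 9.7/210.7 × $5,429,140 = 249,941.42; Garrison Ward 8/210.7 × $5,429,140 = 206,137.26; Harbor Zone 81.8/210.7 × $5,429,140 = 2,107,753.45.
At nearest $1: Granite District $2,865,308; Bellamy Township $249,941; Garrison Ward $206,137; Harbor Zone $2,107,753. Sum = $5,429,139.
Difference $5,429,140 − $5,429,139 = +$1 applied to Bellamy Township: Bellamy Township becomes $249,942.

Granite District: $2,865,308 | Bellamy Township: $249,942 | Garrison Ward: $206,137 | Harbor Zone: $2,107,753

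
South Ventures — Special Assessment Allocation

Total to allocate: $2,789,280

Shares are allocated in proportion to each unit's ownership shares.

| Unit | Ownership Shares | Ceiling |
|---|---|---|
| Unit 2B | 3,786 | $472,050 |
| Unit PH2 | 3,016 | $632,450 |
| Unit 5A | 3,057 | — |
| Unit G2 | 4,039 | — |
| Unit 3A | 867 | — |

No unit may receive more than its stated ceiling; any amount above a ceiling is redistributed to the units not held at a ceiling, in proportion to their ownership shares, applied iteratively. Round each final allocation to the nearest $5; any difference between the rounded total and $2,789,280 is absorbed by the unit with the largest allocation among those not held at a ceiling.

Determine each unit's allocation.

Unit 2B: $472,050 | Unit PH2: $632,450 | Unit 5A: $646,790 | Unit G2: $854,555 | Unit 3A: $183,435

Combined ownership shares = 14,765.
Unconstrained shares: Unit 2B 715,219.38; Unit PH2 569,757.43; Unit 5A 577,502.81; Unit G2 763,014.01; Unit 3A 163,786.37.
Cap binds for Unit 2B ($472,050); remaining pool $2,317,230 reallocated over remaining ownership shares 10,979.
Cap binds for Unit PH2 ($632,450); remaining pool $1,684,780 reallocated over remaining ownership shares 7,963.
Shares after redistribution: Unit 5A 646,787.95 → $646,790; Unit G2 854,555.62 → $854,555; Unit 3A 183,436.43 → $183,435.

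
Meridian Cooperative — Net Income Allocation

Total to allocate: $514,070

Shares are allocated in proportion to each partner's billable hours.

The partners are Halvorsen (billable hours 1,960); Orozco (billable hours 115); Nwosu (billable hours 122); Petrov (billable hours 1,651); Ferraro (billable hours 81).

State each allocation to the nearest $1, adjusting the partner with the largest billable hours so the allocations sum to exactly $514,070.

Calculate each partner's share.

Billable hours total: 1,960 + 115 + 122 + 1,651 + 81 = 3,929.
Pro-rata amounts: Halvorsen 256,446.22; Orozco 15,046.59; Nwosu 15,962.47; Petrov 216,016.69; Ferraro 10,598.03.
After rounding ($1): Halvorsen $256,446; Orozco $15,047; Nwosu $15,962; Petrov $216,017; Ferraro $10,598. Sum = $514,070.
Sum already equals the total — no adjustment.

Halvorsen: $256,446; Orozco: $15,047; Nwosu: $15,962; Petrov: $216,017; Ferraro: $10,598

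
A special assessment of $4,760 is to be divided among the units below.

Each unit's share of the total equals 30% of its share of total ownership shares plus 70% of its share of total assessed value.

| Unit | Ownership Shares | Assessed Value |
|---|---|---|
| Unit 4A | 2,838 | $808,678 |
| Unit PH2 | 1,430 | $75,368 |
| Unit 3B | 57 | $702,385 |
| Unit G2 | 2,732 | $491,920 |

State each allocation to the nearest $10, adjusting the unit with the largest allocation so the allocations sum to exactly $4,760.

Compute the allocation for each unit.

Totals — ownership shares 7,057, assessed value 2,078,351.
Blended shares (30% ownership shares + 70% assessed value): Unit 4A 0.3930; Unit PH2 0.0862; Unit 3B 0.2390; Unit G2 0.2818.
Unrounded shares: Unit 4A 1,870.74; Unit PH2 410.19; Unit 3B 1,137.59; Unit G2 1,341.47.
At nearest $10: Unit 4A $1,870; Unit PH2 $410; Unit 3B $1,140; Unit G2 $1,340. Sum = $4,760.
No rounding difference to absorb.

Unit 4A: $1,870; Unit PH2: $410; Unit 3B: $1,140; Unit G2: $1,340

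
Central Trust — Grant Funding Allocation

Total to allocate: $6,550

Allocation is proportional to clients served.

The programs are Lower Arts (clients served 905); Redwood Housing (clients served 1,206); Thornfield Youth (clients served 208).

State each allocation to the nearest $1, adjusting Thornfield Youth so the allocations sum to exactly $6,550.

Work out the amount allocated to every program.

Lower Arts: $2,556 · Redwood Housing: $3,406 · Thornfield Youth: $588

Clients served total: 2,319.
Raw shares: Lower Arts 905/2,319 × $6,550 = 2,556.17; Redwood Housing 1,206/2,319 × $6,550 = 3,406.34; Thornfield Youth 208/2,319 × $6,550 = 587.49.
After rounding ($1): Lower Arts $2,556; Redwood Housing $3,406; Thornfield Youth $587. Sum = $6,549.
Difference $6,550 − $6,549 = +$1 applied to Thornfield Youth: Thornfield Youth becomes $588.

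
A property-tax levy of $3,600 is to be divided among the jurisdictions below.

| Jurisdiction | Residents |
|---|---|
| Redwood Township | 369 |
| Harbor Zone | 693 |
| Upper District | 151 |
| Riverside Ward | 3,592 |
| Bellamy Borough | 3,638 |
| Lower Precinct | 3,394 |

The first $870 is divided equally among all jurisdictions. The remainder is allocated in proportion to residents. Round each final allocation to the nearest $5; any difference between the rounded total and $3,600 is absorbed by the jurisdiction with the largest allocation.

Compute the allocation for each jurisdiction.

$870 shared equally gives $145 per jurisdiction.
Remainder $2,730 by residents (total 11,837): Redwood Township 85.10 → $85; Harbor Zone 159.83 → $160; Upper District 34.83 → $35; Riverside Ward 828.43 → $830; Bellamy Borough 839.04 → $840; Lower Precinct 782.77 → $785.
Rounding difference −$5 on remainder applied to Bellamy Borough.
Totals: Redwood Township $145 + $85 = $230; Harbor Zone $145 + $160 = $305; Upper District $145 + $35 = $180; Riverside Ward $145 + $830 = $975; Bellamy Borough $145 + $835 = $980; Lower Precinct $145 + $785 = $930.

Redwood Township: $230 | Harbor Zone: $305 | Upper District: $180 | Riverside Ward: $975 | Bellamy Borough: $980 | Lower Precinct: $930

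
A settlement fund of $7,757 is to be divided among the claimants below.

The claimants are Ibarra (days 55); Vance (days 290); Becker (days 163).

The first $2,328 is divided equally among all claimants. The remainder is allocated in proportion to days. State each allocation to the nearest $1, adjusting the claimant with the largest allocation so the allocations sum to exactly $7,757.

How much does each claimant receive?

Ibarra: $1,364 | Vance: $3,875 | Becker: $2,518

Equal tier: $2,328 ÷ 3 = $776 apiece.
Remainder $5,429 by days (total 508): Ibarra 587.79 → $588; Vance 3,099.23 → $3,099; Becker 1,741.98 → $1,742.
Totals: Ibarra $776 + $588 = $1,364; Vance $776 + $3,099 = $3,875; Becker $776 + $1,742 = $2,518.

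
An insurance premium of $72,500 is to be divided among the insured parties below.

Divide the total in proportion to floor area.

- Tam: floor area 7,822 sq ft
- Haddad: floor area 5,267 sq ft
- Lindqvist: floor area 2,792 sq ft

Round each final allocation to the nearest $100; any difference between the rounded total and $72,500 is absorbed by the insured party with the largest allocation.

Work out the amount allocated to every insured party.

Tam: $35,800; Haddad: $24,000; Lindqvist: $12,700

Combined floor area = 15,881.
Unrounded shares: Tam 7,822/15,881 × $72,500 = 35,709.02; Haddad 5,267/15,881 × $72,500 = 24,044.93; Lindqvist 2,792/15,881 × $72,500 = 12,746.05.
Rounded to nearest $100: Tam $35,700; Haddad $24,000; Lindqvist $12,700. Sum = $72,400.
Difference $72,500 − $72,400 = +$100 applied to largest allocation (Tam): Tam becomes $35,800.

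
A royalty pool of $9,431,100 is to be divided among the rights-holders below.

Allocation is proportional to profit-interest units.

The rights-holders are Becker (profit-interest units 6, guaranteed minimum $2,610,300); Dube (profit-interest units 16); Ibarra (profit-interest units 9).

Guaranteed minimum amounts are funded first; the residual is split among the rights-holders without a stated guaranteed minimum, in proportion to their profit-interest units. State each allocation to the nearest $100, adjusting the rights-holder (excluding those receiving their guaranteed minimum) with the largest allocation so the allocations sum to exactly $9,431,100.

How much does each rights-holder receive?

Becker: $2,610,300; Dube: $4,365,300; Ibarra: $2,455,500

Fund the minimums — Becker $2,610,300. Remaining pool $6,820,800.
Remaining pool split over remaining profit-interest units 25: Dube 4,365,312.00 → $4,365,300; Ibarra 2,455,488.00 → $2,455,500.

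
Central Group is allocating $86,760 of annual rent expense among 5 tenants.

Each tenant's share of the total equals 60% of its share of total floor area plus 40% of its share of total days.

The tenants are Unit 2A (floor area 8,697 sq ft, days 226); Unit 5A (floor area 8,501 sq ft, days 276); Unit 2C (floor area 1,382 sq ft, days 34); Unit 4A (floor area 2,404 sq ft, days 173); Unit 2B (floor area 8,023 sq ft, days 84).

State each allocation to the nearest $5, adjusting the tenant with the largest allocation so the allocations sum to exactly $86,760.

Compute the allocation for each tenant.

Totals — floor area 29,007, days 793.
Blended shares (60% floor area + 40% days): Unit 2A 0.2939; Unit 5A 0.3151; Unit 2C 0.0457; Unit 4A 0.1370; Unit 2B 0.2083.
Proportional shares: Unit 2A 25,498.07; Unit 5A 27,334.47; Unit 2C 3,968.08; Unit 4A 11,885.21; Unit 2B 18,074.17.
After rounding ($5): Unit 2A $25,500; Unit 5A $27,335; Unit 2C $3,970; Unit 4A $11,885; Unit 2B $18,075. Sum = $86,765.
Difference $86,760 − $86,765 = −$5 applied to largest allocation (Unit 5A): Unit 5A becomes $27,330.

Unit 2A: $25,500 | Unit 5A: $27,330 | Unit 2C: $3,970 | Unit 4A: $11,885 | Unit 2B: $18,075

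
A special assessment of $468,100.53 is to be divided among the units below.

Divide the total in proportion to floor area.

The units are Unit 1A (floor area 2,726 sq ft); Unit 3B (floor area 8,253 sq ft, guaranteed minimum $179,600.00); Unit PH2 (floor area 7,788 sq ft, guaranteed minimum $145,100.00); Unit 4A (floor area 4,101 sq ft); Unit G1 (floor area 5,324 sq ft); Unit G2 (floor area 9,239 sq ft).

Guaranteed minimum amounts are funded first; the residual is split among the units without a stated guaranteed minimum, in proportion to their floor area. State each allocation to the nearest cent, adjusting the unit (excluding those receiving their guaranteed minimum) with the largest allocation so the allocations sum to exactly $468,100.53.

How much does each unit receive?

Minimums first: Unit 3B $179,600.00; Unit PH2 $145,100.00. Residual $143,400.53.
Residual split over remaining floor area 21,390: Unit 1A 18,275.3551 → $18,275.36; Unit 4A 27,493.4817 → $27,493.48; Unit G1 35,692.5863 → $35,692.59; Unit G2 61,939.1069 → $61,939.11.
Rounding difference −$0.01 applied to Unit G2 → $61,939.10.

Unit 1A: $18,275.36 · Unit 3B: $179,600.00 · Unit PH2: $145,100.00 · Unit 4A: $27,493.48 · Unit G1: $35,692.59 · Unit G2: $61,939.10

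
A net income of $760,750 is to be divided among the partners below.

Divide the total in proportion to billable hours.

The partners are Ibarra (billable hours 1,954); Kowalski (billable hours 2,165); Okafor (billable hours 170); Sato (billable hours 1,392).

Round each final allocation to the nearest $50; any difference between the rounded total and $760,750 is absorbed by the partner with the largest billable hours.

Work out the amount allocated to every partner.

Combined billable hours = 5,681.
Unrounded shares: Ibarra 1,954/5,681 × $760,750 = 261,662.65; Kowalski 2,165/5,681 × $760,750 = 289,917.93; Okafor 170/5,681 × $760,750 = 22,764.92; Sato 1,392/5,681 × $760,750 = 186,404.51.
After rounding ($50): Ibarra $261,650; Kowalski $289,900; Okafor $22,750; Sato $186,400. Sum = $760,700.
Difference $760,750 − $760,700 = +$50 applied to largest billable hours (Kowalski): Kowalski becomes $289,950.

Ibarra: $261,650 · Kowalski: $289,950 · Okafor: $22,750 · Sato: $186,400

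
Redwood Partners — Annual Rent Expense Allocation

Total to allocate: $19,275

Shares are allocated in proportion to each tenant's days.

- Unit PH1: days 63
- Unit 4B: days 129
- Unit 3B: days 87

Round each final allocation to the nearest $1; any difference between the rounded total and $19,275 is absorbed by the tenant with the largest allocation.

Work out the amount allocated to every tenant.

Sum of days: 279.
Proportional shares: Unit PH1 63/279 × $19,275 = 4,352.42; Unit 4B 129/279 × $19,275 = 8,912.10; Unit 3B 87/279 × $19,275 = 6,010.48.
At nearest $1: Unit PH1 $4,352; Unit 4B $8,912; Unit 3B $6,010. Sum = $19,274.
Difference $19,275 − $19,274 = +$1 applied to largest allocation (Unit 4B): Unit 4B becomes $8,913.

Unit PH1: $4,352 · Unit 4B: $8,913 · Unit 3B: $6,010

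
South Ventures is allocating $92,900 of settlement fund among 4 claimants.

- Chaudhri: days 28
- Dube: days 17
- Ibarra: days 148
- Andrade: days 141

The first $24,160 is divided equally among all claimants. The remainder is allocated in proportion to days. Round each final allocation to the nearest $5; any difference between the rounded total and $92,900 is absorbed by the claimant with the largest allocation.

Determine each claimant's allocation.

Chaudhri: $11,805; Dube: $9,540; Ibarra: $36,495; Andrade: $35,060

First tranche $24,160 split equally: $6,040 each.
Remainder $68,740 by days (total 334): Chaudhri 5,762.63 → $5,765; Dube 3,498.74 → $3,500; Ibarra 30,459.64 → $30,460; Andrade 29,018.98 → $29,020.
Rounding difference −$5 on remainder applied to Ibarra.
Totals: Chaudhri $6,040 + $5,765 = $11,805; Dube $6,040 + $3,500 = $9,540; Ibarra $6,040 + $30,455 = $36,495; Andrade $6,040 + $29,020 = $35,060.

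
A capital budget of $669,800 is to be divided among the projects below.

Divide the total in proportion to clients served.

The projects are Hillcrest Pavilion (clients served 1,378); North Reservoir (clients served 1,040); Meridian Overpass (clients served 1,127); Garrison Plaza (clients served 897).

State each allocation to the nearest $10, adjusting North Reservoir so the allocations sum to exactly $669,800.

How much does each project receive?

Clients served total: 4,442.
Pro-rata amounts: Hillcrest Pavilion 1,378/4,442 × $669,800 = 207,785.77; North Reservoir 1,040/4,442 × $669,800 = 156,819.45; Meridian Overpass 1,127/4,442 × $669,800 = 169,938.00; Garrison Plaza 897/4,442 × $669,800 = 135,256.78.
At nearest $10: Hillcrest Pavilion $207,790; North Reservoir $156,820; Meridian Overpass $169,940; Garrison Plaza $135,260. Sum = $669,810.
Difference $669,800 − $669,810 = −$10 applied to North Reservoir: North Reservoir becomes $156,810.

Hillcrest Pavilion: $207,790 | North Reservoir: $156,810 | Meridian Overpass: $169,940 | Garrison Plaza: $135,260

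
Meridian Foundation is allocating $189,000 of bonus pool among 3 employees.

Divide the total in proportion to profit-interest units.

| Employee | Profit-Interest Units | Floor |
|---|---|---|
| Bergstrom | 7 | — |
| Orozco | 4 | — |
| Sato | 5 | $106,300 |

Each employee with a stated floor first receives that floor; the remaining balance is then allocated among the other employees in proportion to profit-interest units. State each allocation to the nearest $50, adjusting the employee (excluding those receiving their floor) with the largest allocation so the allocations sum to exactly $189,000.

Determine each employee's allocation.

Guaranteed amounts: Sato $106,300. Residual $82,700.
Residual split over remaining profit-interest units 11: Bergstrom 52,627.27 → $52,650; Orozco 30,072.73 → $30,050.

Bergstrom: $52,650 | Orozco: $30,050 | Sato: $106,300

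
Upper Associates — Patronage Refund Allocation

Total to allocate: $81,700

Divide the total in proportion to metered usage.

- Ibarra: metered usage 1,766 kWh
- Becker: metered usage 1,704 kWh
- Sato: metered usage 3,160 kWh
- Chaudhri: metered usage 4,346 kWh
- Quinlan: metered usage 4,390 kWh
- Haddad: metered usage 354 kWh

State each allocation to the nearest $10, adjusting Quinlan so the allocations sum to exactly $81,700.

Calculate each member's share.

Ibarra: $9,180; Becker: $8,860; Sato: $16,420; Chaudhri: $22,590; Quinlan: $22,810; Haddad: $1,840

Total metered usage = 15,720.
Proportional shares: Ibarra 1,766/15,720 × $81,700 = 9,178.26; Becker 1,704/15,720 × $81,700 = 8,856.03; Sato 3,160/15,720 × $81,700 = 16,423.16; Chaudhri 4,346/15,720 × $81,700 = 22,587.04; Quinlan 4,390/15,720 × $81,700 = 22,815.71; Haddad 354/15,720 × $81,700 = 1,839.81.
Rounded to nearest $10: Ibarra $9,180; Becker $8,860; Sato $16,420; Chaudhri $22,590; Quinlan $22,820; Haddad $1,840. Sum = $81,710.
Difference $81,700 − $81,710 = −$10 applied to Quinlan: Quinlan becomes $22,810.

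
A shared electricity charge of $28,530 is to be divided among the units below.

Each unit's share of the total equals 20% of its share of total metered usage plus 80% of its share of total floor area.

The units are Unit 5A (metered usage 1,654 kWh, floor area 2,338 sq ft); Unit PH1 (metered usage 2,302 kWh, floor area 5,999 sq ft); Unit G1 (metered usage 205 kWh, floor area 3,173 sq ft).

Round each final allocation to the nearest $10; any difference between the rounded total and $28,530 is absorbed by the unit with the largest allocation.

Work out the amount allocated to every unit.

Unit 5A: $6,900 | Unit PH1: $15,060 | Unit G1: $6,570

Metered usage total 4,161; floor area total 11,510.
Blended shares (20% metered usage + 80% floor area): Unit 5A 0.2420; Unit PH1 0.5276; Unit G1 0.2304.
Unrounded shares: Unit 5A 6,904.33; Unit PH1 15,052.59; Unit G1 6,573.09.
Rounded to nearest $10: Unit 5A $6,900; Unit PH1 $15,050; Unit G1 $6,570. Sum = $28,520.
Difference $28,530 − $28,520 = +$10 applied to largest allocation (Unit PH1): Unit PH1 becomes $15,060.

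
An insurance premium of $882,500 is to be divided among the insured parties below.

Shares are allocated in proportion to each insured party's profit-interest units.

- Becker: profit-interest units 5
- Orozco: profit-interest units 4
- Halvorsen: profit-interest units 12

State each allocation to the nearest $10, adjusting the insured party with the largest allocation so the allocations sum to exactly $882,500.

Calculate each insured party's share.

Becker: $210,120 · Orozco: $168,100 · Halvorsen: $504,280

Combined profit-interest units = 21.
Raw shares: Becker 5/21 × $882,500 = 210,119.05; Orozco 4/21 × $882,500 = 168,095.24; Halvorsen 12/21 × $882,500 = 504,285.71.
After rounding ($10): Becker $210,120; Orozco $168,100; Halvorsen $504,290. Sum = $882,510.
Difference $882,500 − $882,510 = −$10 applied to largest allocation (Halvorsen): Halvorsen becomes $504,280.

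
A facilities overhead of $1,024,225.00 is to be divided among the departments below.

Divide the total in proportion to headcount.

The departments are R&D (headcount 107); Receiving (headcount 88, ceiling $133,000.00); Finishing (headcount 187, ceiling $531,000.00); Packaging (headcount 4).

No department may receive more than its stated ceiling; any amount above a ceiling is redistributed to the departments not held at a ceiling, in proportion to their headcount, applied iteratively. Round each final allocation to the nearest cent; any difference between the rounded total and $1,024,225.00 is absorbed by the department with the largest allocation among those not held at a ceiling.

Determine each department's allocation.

Combined headcount = 386.
Proportional shares (ignoring caps): R&D 283,917.2927; Receiving 233,502.0725; Finishing 496,191.9041; Packaging 10,613.7306.
Held at cap: Receiving ($133,000.00); balance $891,225.00 reallocated over remaining headcount 298.
Held at cap: Finishing ($531,000.00); balance $360,225.00 reallocated over remaining headcount 111.
Remaining shares: R&D 347,243.9189 → $347,243.92; Packaging 12,981.0811 → $12,981.08.

R&D: $347,243.92 | Receiving: $133,000.00 | Finishing: $531,000.00 | Packaging: $12,981.08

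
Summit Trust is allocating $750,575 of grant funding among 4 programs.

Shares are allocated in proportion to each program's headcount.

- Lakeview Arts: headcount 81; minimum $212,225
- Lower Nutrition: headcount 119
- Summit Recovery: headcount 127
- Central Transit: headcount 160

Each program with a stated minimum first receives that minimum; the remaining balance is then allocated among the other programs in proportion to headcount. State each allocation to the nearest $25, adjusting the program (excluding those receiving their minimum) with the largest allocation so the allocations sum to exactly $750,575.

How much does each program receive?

Lakeview Arts: $212,225 | Lower Nutrition: $157,800 | Summit Recovery: $168,400 | Central Transit: $212,150

Fund the minimums — Lakeview Arts $212,225. Balance $538,350.
Balance split over remaining headcount 406: Lower Nutrition 157,792.24 → $157,800; Summit Recovery 168,400.12 → $168,400; Central Transit 212,157.64 → $212,150.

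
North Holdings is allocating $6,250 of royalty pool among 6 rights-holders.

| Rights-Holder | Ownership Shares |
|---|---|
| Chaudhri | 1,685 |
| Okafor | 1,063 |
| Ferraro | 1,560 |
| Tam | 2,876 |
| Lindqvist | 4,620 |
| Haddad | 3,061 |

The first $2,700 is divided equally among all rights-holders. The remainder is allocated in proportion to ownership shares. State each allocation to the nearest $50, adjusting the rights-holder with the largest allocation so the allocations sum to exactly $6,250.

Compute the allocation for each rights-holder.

Chaudhri: $850 | Okafor: $700 | Ferraro: $800 | Tam: $1,150 | Lindqvist: $1,550 | Haddad: $1,200

First tranche $2,700 split equally: $450 each.
Remainder $3,550 by ownership shares (total 14,865): Chaudhri 402.40 → $400; Okafor 253.86 → $250; Ferraro 372.55 → $350; Tam 686.83 → $700; Lindqvist 1,103.33 → $1,100; Haddad 731.02 → $750.
Totals: Chaudhri $450 + $400 = $850; Okafor $450 + $250 = $700; Ferraro $450 + $350 = $800; Tam $450 + $700 = $1,150; Lindqvist $450 + $1,100 = $1,550; Haddad $450 + $750 = $1,200.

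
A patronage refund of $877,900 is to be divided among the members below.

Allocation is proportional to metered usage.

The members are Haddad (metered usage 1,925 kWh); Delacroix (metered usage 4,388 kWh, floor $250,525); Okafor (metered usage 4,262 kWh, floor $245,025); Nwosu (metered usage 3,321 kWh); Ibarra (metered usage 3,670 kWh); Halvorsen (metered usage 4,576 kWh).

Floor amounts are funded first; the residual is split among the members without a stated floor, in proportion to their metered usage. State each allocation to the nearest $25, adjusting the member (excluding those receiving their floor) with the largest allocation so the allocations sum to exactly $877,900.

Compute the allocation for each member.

Fund the minimums — Delacroix $250,525; Okafor $245,025. Balance $382,350.
Balance split over remaining metered usage 13,492: Haddad 54,552.61 → $54,550; Nwosu 94,113.87 → $94,125; Ibarra 104,004.19 → $104,000; Halvorsen 129,679.34 → $129,675.

Haddad: $54,550 · Delacroix: $250,525 · Okafor: $245,025 · Nwosu: $94,125 · Ibarra: $104,000 · Halvorsen: $129,675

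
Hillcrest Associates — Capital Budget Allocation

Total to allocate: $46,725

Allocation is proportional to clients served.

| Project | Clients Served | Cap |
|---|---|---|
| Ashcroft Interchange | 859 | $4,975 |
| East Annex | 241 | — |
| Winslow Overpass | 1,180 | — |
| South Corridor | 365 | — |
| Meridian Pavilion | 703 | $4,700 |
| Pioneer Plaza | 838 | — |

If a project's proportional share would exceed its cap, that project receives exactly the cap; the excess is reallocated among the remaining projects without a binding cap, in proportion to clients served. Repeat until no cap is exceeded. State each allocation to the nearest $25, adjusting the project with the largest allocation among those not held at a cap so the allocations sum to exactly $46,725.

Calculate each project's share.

Ashcroft Interchange: $4,975 | East Annex: $3,400 | Winslow Overpass: $16,675 | South Corridor: $5,150 | Meridian Pavilion: $4,700 | Pioneer Plaza: $11,825

Sum of clients served: 4,186.
Pro-rata shares before constraints: Ashcroft Interchange 9,588.34; East Annex 2,690.09; Winslow Overpass 13,171.40; South Corridor 4,074.21; Meridian Pavilion 7,847.03; Pioneer Plaza 9,353.93.
Held at cap: Ashcroft Interchange ($4,975), Meridian Pavilion ($4,700); residual $37,050 reallocated over remaining clients served 2,624.
Redistributed shares: East Annex 3,402.84 → $3,400; Winslow Overpass 16,661.20 → $16,650; South Corridor 5,153.68 → $5,150; Pioneer Plaza 11,832.28 → $11,825.
Rounding difference +$25 applied to Winslow Overpass → $16,675.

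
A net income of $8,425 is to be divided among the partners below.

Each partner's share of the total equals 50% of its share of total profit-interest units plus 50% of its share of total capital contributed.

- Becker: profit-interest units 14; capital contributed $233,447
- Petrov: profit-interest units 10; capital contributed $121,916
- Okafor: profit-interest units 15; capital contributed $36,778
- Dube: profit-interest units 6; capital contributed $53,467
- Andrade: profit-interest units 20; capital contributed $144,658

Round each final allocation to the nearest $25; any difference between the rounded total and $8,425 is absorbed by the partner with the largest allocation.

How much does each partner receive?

Totals — profit-interest units 65, capital contributed 590,266.
Composite weights (50% profit-interest units + 50% capital contributed): Becker 0.3054; Petrov 0.1802; Okafor 0.1465; Dube 0.0914; Andrade 0.2764.
Proportional shares: Becker 2,573.33; Petrov 1,518.14; Okafor 1,234.59; Dube 770.42; Andrade 2,328.52.
After rounding ($25): Becker $2,575; Petrov $1,525; Okafor $1,225; Dube $775; Andrade $2,325. Sum = $8,425.
Rounded total matches; no reconciliation needed.

Becker: $2,575 | Petrov: $1,525 | Okafor: $1,225 | Dube: $775 | Andrade: $2,325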